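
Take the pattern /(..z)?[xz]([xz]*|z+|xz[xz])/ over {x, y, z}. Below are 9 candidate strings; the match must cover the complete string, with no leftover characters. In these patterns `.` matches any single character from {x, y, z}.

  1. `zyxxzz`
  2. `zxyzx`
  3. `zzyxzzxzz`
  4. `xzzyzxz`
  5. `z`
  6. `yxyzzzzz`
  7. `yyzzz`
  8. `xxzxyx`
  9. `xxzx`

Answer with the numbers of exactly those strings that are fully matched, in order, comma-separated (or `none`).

1 → no match
2 → no match
3 → no match
4 → no match
5 → match
6 → no match
7 → match
8 → no match
9 → match

5, 7, 9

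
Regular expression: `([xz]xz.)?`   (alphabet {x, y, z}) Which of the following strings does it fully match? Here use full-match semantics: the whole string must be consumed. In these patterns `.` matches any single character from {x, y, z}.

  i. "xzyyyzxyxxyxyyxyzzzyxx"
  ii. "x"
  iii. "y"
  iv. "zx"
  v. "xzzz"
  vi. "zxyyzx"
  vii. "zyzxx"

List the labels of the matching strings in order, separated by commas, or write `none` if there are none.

i → no match
ii → no match
iii → no match
iv → no match
v → no match
vi → no match
vii → no match

none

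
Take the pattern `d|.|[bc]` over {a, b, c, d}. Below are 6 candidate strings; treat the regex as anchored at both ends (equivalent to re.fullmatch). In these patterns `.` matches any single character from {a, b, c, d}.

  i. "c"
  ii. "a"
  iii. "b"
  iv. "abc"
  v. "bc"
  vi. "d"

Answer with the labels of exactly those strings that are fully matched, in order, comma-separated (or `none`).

i → match
ii → match
iii → match
iv → no match
v → no match
vi → match

i, ii, iii, vi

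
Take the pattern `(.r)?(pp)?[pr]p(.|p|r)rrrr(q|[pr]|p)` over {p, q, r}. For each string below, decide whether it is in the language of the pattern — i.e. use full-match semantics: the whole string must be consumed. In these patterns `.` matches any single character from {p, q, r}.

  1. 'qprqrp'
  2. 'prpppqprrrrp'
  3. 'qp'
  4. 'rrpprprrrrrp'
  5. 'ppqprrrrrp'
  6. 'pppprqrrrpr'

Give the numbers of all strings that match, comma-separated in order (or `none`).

1 → no match
2 → no match
3 → no match
4 → match
5 → no match
6 → no match

4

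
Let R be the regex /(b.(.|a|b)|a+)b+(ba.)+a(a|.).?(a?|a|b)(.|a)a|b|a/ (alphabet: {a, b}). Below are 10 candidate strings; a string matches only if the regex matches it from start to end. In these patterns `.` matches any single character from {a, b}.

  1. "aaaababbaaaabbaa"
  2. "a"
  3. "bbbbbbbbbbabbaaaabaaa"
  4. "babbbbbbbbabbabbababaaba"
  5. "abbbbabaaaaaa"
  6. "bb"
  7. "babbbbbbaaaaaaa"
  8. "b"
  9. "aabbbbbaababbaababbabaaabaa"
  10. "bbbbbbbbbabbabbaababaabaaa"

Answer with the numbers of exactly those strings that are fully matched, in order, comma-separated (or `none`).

1 → no match
2 → match
3 → match
4 → match
5 → match
6 → no match
7 → match
8 → match
9 → match
10 → match

2, 3, 4, 5, 7, 8, 9, 10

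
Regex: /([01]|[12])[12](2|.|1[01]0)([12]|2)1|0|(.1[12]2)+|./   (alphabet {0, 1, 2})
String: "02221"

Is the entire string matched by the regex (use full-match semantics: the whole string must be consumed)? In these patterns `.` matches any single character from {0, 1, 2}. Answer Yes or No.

Yes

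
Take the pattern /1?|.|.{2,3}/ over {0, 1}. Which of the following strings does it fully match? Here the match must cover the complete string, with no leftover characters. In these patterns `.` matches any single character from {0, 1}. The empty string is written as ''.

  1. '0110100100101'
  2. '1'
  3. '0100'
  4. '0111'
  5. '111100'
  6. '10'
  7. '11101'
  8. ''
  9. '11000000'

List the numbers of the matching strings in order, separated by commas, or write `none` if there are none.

1 → no match
2 → match
3 → no match
4 → no match
5 → no match
6 → match
7 → no match
8 → match
9 → no match

2, 6, 8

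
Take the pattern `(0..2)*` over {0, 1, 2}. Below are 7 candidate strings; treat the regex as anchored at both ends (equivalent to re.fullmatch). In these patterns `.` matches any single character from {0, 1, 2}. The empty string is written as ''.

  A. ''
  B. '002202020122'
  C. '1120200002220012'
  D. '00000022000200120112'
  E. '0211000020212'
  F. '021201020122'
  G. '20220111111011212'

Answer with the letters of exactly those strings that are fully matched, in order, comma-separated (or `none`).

A → match
B → match
C → no match
D → no match
E → no match
F → match
G → no match

A, B, F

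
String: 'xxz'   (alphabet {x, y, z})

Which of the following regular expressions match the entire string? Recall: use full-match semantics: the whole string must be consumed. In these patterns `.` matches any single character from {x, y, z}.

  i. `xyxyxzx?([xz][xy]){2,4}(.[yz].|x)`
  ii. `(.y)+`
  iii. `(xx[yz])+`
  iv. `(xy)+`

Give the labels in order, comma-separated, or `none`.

iii

i → no match — must start with 'xyxyxz'
ii → no match — must end with 'y'
iii → match
iv → no match — must start with 'xy'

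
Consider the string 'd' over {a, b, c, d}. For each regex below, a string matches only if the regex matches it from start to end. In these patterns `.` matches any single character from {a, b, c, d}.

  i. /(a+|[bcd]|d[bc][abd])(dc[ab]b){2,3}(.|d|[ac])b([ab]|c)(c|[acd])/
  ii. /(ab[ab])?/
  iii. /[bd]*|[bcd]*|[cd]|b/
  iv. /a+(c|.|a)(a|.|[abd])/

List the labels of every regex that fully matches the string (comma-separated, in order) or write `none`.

i → no match
ii → no match
iii → match
iv → no match — must start with 'a'

iii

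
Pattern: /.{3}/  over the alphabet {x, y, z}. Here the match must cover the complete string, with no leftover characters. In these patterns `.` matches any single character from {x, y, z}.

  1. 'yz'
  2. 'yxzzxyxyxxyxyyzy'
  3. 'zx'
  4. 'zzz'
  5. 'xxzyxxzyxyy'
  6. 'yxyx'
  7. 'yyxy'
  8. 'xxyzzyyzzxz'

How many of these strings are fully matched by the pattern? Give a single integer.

1 → no match
2 → no match
3 → no match
4 → match
5 → no match
6 → no match
7 → no match
8 → no match
Total matched: 1

1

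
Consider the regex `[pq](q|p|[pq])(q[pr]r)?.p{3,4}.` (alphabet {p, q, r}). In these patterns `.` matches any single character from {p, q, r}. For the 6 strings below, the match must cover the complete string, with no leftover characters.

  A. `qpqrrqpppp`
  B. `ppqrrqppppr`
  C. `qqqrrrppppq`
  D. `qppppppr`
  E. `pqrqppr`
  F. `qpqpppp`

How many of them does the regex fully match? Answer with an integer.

5

A. `qpqrrqpppp` → match
B. `ppqrrqppppr` → match
C. `qqqrrrppppq` → match
D. `qppppppr` → match
E. `pqrqppr` → no match
F. `qpqpppp` → match
Total matched: 5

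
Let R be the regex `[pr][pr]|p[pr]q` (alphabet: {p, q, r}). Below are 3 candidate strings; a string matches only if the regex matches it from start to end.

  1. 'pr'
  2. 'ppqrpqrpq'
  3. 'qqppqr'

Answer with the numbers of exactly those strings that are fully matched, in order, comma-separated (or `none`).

1. 'pr' → match
2. 'ppqrpqrpq' → no match
3. 'qqppqr' → no match

1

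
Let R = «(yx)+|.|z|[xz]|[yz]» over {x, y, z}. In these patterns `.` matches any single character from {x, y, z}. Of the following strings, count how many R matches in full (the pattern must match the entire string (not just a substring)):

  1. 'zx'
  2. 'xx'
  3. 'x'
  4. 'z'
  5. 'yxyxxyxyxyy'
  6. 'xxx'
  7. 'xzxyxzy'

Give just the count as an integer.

2

1 → no match
2 → no match
3 → match
4 → match
5 → no match
6 → no match
7 → no match
Total matched: 2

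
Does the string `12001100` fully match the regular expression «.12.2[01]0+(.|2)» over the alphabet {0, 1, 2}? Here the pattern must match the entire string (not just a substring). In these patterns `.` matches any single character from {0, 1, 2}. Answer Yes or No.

No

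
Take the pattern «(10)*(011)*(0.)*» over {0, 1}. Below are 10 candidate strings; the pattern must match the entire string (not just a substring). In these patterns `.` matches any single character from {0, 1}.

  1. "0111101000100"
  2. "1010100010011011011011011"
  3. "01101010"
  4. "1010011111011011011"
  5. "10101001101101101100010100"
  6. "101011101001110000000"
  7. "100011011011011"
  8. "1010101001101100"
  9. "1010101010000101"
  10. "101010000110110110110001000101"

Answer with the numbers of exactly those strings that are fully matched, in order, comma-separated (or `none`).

5, 8, 9

1 → no match
2 → no match
3 → no match
4 → no match
5 → match
6 → no match
7 → no match
8 → match
9 → match
10 → no match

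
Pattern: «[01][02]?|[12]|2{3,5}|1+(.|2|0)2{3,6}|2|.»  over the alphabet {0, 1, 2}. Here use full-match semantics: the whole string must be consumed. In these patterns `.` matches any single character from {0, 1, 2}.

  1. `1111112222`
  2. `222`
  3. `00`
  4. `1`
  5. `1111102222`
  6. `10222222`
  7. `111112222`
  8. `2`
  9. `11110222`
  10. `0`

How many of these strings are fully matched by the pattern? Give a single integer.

10

1. `1111112222` → match
2. `222` → match
3. `00` → match
4. `1` → match
5. `1111102222` → match
6. `10222222` → match
7. `111112222` → match
8. `2` → match
9. `11110222` → match
10. `0` → match
Total matched: 10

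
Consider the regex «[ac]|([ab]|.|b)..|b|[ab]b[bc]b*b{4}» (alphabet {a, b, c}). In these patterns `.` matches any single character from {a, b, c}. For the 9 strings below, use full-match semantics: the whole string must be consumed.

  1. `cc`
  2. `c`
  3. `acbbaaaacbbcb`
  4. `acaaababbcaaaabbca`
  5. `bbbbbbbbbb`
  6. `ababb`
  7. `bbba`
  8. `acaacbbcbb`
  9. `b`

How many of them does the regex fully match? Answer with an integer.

1 → no match
2 → match
3 → no match
4 → no match
5 → match
6 → no match
7 → no match
8 → no match
9 → match
Total matched: 3

3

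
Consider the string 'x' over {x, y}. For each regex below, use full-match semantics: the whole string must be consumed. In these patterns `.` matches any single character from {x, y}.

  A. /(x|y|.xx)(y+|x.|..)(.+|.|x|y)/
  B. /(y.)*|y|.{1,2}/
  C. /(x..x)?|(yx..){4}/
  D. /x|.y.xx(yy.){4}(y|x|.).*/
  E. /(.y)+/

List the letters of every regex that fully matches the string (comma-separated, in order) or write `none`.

A → no match
B → match
C → no match
D → match
E → no match — must end with 'y'

B, D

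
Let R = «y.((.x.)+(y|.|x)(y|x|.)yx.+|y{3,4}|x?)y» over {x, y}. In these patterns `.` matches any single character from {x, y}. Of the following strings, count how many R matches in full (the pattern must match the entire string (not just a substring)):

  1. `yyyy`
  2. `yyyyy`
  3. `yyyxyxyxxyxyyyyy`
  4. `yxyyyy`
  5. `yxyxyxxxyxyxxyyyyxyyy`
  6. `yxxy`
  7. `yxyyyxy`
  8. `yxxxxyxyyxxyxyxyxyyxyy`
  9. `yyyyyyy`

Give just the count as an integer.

1 → no match
2 → no match
3 → no match
4 → match
5 → match
6 → match
7 → no match
8 → match
9 → match
Total matched: 5

5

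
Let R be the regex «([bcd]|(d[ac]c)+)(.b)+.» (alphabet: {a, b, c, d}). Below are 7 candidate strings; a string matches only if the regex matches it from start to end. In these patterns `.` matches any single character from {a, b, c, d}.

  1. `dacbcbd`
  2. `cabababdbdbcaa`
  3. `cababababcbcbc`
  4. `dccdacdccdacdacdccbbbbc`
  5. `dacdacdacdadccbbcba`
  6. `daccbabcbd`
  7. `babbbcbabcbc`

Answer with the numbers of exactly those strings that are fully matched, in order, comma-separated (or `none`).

1 → no match
2 → no match
3 → match
4 → match
5 → no match
6 → match
7 → match

3, 4, 6, 7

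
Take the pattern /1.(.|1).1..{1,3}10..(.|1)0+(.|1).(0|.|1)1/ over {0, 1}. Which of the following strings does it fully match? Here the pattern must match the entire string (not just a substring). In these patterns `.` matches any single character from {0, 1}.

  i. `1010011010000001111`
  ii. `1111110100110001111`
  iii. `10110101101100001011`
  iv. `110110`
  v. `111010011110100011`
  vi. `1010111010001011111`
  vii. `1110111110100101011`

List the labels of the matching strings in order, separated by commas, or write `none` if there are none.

ii

i → no match
ii → match
iii → no match
iv → no match — must end with `1`
v → no match
vi → no match
vii → no match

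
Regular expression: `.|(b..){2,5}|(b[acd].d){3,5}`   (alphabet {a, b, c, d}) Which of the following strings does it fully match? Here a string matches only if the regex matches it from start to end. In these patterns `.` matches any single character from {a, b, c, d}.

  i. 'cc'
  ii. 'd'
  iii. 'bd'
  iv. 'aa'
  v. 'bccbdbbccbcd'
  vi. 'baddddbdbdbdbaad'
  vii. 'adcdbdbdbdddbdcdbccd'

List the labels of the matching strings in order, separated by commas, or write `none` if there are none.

ii, v

i → no match
ii → match
iii → no match
iv → no match
v → match
vi → no match
vii → no match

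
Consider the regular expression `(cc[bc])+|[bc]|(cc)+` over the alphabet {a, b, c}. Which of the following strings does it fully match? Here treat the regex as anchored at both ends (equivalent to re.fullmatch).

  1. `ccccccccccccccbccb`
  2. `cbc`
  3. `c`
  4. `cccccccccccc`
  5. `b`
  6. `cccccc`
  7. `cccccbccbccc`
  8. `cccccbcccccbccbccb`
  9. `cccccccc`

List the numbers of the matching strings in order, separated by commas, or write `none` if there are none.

1, 3, 4, 5, 6, 7, 8, 9

1 → match
2. `cbc` → no match
3. `c` → match
4. `cccccccccccc` → match
5. `b` → match
6. `cccccc` → match
7. `cccccbccbccc` → match
8 → match
9. `cccccccc` → match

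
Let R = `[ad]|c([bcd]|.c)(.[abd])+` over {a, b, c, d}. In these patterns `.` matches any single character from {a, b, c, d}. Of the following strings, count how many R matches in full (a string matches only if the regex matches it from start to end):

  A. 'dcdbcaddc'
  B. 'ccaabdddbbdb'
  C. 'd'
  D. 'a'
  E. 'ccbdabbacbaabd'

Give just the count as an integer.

A → no match
B → match
C → match
D → match
E → match
Total matched: 4

4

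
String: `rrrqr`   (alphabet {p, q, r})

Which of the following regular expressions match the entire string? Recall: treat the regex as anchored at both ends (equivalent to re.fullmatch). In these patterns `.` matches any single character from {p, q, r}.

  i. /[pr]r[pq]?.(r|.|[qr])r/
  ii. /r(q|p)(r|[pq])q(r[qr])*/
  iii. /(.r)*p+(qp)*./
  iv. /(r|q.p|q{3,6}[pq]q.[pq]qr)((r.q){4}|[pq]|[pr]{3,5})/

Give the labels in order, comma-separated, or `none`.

i

i → match
ii → no match
iii → no match
iv → no match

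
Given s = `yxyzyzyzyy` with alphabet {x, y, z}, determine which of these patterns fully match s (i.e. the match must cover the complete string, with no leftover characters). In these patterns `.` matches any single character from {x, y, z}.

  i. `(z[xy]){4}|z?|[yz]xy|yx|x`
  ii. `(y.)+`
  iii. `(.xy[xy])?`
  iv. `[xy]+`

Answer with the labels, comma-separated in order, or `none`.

ii

i → no match
ii → match
iii → no match
iv → no match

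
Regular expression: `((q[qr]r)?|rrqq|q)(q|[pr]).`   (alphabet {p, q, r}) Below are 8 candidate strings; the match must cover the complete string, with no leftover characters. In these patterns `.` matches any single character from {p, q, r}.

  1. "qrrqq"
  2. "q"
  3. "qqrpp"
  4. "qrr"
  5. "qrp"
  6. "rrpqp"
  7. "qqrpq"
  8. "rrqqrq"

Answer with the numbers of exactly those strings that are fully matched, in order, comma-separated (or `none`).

1 → match
2 → no match
3 → match
4 → match
5 → match
6 → no match
7 → match
8 → match

1, 3, 4, 5, 7, 8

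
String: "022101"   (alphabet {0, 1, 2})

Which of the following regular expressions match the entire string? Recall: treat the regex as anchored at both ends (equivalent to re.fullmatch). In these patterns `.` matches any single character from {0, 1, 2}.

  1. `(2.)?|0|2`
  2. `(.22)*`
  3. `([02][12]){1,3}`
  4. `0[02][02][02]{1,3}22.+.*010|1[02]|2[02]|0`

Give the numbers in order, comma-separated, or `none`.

1 → no match
2 → no match
3 → match
4 → no match

3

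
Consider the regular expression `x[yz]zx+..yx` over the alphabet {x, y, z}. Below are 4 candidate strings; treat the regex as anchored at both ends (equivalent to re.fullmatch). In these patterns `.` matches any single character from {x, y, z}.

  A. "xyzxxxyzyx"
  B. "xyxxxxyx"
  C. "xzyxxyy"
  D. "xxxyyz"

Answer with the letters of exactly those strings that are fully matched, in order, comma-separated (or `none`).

A

A → match
B → no match
C → no match — must end with "yx"
D → no match — must end with "yx"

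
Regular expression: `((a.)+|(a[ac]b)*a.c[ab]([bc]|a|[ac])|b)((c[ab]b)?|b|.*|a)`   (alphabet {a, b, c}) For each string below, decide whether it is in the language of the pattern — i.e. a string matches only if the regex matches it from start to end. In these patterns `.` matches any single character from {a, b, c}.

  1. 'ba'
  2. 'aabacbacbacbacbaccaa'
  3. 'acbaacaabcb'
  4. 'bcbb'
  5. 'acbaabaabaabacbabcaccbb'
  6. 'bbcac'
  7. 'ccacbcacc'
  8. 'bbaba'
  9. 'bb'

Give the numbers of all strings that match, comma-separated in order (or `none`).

1 → match
2 → match
3 → match
4 → match
5 → match
6 → match
7 → no match
8 → match
9 → match

1, 2, 3, 4, 5, 6, 8, 9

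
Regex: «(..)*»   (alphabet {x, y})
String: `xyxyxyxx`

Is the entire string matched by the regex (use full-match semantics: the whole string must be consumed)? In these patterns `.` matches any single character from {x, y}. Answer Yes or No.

Yes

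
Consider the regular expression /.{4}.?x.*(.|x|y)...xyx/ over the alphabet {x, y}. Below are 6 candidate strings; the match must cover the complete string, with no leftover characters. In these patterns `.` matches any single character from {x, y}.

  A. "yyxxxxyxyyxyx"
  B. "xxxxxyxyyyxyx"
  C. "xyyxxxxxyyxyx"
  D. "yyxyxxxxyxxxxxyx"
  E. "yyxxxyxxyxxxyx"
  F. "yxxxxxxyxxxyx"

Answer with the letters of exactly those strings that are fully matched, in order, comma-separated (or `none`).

A, B, C, D, E, F

A → match
B → match
C → match
D → match
E → match
F → match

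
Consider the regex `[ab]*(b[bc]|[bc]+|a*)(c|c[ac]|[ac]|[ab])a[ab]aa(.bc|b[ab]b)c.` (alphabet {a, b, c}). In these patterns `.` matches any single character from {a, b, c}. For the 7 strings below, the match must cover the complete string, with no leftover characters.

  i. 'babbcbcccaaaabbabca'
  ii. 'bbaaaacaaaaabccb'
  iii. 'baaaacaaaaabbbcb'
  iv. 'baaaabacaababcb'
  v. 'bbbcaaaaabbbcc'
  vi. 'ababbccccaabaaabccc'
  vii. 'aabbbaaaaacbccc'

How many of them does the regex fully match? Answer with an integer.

i → no match
ii → match
iii → match
iv → no match
v → match
vi → match
vii → match
Total matched: 5

5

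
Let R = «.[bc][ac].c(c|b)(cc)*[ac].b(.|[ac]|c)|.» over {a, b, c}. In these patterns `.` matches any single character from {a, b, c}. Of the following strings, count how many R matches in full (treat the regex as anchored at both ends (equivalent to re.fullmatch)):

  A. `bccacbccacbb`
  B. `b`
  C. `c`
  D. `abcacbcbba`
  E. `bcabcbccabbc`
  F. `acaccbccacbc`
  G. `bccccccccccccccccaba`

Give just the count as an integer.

7

A → match
B → match
C → match
D → match
E → match
F → match
G → match
Total matched: 7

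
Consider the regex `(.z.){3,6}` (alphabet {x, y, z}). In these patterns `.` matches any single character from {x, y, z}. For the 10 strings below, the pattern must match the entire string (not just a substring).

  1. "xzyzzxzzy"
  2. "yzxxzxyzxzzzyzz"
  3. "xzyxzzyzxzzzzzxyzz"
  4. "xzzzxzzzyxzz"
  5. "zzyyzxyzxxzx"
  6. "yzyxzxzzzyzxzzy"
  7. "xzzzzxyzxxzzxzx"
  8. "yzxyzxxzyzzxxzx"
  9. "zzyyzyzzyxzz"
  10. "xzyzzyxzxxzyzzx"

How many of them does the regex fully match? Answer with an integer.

1 → match
2 → match
3 → match
4 → no match
5 → match
6 → match
7 → match
8 → match
9 → match
10 → match
Total matched: 9

9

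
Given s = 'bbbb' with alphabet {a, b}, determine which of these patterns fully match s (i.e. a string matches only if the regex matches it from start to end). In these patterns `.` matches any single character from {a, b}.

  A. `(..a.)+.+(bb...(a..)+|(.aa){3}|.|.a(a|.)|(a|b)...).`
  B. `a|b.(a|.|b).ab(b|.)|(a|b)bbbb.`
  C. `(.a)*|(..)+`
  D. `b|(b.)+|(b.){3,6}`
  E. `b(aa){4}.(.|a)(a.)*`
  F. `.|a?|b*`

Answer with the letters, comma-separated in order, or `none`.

C, D, F

A → no match
B → no match
C → match
D → match
E → no match — must start with 'baa'
F → match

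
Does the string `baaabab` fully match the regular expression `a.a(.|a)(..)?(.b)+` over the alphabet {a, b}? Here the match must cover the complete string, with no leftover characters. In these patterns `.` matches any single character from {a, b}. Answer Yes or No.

No

Every match must start with `a`, but `baaabab` does not.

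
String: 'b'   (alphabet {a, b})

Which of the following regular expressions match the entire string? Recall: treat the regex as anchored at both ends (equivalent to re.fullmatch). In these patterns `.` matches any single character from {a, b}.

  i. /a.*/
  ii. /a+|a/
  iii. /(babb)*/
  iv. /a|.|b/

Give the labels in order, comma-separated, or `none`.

iv

i → no match — must start with 'a'
ii → no match — must start with 'a'
iii → no match
iv → match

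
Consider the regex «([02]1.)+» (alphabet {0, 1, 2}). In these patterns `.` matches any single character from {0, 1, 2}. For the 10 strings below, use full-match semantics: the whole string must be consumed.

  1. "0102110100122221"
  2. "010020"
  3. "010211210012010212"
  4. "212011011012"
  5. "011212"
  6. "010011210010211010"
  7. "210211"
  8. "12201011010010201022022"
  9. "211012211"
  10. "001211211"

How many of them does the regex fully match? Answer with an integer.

1 → no match
2. "010020" → no match
3 → match
4. "212011011012" → match
5. "011212" → match
6 → match
7. "210211" → match
8 → no match
9. "211012211" → match
10. "001211211" → no match
Total matched: 6

6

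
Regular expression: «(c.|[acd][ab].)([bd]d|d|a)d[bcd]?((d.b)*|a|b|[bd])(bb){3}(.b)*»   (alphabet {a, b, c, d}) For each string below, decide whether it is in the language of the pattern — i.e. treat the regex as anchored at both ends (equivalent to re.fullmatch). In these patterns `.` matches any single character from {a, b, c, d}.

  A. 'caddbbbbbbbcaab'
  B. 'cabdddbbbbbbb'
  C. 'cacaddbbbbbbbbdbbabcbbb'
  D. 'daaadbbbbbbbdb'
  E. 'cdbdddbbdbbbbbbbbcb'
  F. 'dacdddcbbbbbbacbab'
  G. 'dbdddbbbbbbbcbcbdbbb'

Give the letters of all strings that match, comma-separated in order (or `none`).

B, D, E, G

A → no match
B → match
C → no match
D → match
E → match
F → no match
G → match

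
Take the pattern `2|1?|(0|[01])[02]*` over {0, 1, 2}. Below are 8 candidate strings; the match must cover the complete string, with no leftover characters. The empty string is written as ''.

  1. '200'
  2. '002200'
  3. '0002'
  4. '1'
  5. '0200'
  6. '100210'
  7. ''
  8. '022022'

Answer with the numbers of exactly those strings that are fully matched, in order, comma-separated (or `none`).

1 → no match
2 → match
3 → match
4 → match
5 → match
6 → no match
7 → match
8 → match

2, 3, 4, 5, 7, 8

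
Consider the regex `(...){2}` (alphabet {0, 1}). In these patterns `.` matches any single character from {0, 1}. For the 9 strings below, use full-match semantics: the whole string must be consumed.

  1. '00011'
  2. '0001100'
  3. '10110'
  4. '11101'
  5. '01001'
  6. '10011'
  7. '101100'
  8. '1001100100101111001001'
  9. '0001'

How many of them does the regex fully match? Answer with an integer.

1 → no match
2 → no match
3 → no match
4 → no match
5 → no match
6 → no match
7 → match
8 → no match
9 → no match
Total matched: 1

1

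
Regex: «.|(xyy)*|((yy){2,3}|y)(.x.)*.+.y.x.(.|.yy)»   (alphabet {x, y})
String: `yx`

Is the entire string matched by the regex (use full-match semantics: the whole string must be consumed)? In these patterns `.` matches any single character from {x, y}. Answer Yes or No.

No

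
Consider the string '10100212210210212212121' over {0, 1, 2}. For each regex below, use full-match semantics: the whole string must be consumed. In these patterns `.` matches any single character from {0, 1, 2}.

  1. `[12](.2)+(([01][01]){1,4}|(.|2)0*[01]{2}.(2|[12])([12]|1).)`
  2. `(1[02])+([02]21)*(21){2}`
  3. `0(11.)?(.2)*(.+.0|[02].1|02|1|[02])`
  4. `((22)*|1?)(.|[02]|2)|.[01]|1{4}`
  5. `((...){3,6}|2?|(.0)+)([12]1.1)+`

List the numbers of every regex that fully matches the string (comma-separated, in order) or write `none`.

2

1 → no match
2 → match
3 → no match — must start with '0'
4 → no match
5 → no match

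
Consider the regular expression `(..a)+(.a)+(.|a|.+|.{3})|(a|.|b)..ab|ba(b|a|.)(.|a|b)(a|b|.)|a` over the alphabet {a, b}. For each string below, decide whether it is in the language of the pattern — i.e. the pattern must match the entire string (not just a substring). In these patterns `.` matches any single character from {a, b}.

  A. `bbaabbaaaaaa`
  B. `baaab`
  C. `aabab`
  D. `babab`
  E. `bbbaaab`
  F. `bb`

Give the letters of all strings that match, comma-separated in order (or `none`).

B, C, D

A → no match
B → match
C → match
D → match
E → no match
F → no match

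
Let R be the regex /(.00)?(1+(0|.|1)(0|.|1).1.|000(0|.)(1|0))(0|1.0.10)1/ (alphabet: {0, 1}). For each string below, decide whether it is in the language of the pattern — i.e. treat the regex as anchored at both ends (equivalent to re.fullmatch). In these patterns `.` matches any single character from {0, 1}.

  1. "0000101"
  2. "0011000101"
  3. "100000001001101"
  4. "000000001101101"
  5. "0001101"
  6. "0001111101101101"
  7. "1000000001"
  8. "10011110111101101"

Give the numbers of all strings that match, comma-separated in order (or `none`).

1 → match
2 → no match
3 → match
4 → match
5 → match
6 → match
7 → match
8 → match

1, 3, 4, 5, 6, 7, 8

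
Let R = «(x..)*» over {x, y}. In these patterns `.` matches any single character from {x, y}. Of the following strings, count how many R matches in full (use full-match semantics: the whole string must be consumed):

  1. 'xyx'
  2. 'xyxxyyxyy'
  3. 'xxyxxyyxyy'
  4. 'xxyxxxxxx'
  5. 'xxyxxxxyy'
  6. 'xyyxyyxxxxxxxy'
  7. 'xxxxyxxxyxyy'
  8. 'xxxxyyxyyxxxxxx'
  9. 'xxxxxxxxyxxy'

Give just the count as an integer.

7

1. 'xyx' → match
2. 'xyxxyyxyy' → match
3. 'xxyxxyyxyy' → no match
4. 'xxyxxxxxx' → match
5. 'xxyxxxxyy' → match
6 → no match
7. 'xxxxyxxxyxyy' → match
8 → match
9. 'xxxxxxxxyxxy' → match
Total matched: 7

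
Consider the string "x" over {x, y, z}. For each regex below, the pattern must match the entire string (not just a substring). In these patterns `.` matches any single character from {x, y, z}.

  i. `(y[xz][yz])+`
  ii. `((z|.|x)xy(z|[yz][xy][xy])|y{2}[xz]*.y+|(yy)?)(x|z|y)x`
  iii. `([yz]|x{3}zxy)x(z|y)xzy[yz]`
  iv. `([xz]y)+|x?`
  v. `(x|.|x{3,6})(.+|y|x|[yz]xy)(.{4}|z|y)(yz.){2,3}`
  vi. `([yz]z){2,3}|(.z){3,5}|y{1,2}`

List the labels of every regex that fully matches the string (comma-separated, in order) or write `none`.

iv

i → no match — must start with "y"
ii → no match
iii → no match
iv → match
v → no match
vi → no match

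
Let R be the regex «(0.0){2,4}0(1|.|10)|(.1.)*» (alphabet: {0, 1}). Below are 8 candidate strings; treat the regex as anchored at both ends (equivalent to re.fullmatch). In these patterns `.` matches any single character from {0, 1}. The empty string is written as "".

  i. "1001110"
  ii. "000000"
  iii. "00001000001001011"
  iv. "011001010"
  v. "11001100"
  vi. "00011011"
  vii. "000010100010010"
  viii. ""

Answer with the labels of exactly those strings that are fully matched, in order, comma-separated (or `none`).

i → no match
ii → no match
iii → no match
iv → no match
v → no match
vi → no match
vii → no match
viii → match

viii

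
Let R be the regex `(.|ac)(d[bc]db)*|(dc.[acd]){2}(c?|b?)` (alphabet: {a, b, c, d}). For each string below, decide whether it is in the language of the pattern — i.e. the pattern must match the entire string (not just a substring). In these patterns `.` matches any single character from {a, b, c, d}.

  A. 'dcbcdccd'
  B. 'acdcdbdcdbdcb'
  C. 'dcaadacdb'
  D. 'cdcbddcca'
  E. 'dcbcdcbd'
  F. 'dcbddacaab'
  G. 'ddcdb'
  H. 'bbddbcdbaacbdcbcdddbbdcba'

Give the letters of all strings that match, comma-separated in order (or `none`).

A, E, G

A → match
B → no match
C → no match
D → no match
E → match
F → no match
G → match
H → no match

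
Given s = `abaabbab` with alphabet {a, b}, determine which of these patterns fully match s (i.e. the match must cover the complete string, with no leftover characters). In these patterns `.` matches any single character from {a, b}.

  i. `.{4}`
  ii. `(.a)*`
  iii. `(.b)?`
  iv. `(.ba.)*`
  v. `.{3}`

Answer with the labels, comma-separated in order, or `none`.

i → no match
ii → no match
iii → no match
iv → match
v → no match

iv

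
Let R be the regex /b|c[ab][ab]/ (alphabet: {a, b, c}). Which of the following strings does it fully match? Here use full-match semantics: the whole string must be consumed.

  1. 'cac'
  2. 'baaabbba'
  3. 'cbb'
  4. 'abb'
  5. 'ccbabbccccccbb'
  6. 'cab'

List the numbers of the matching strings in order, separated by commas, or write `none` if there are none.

3, 6

1 → no match
2 → no match
3 → match
4 → no match
5 → no match
6 → match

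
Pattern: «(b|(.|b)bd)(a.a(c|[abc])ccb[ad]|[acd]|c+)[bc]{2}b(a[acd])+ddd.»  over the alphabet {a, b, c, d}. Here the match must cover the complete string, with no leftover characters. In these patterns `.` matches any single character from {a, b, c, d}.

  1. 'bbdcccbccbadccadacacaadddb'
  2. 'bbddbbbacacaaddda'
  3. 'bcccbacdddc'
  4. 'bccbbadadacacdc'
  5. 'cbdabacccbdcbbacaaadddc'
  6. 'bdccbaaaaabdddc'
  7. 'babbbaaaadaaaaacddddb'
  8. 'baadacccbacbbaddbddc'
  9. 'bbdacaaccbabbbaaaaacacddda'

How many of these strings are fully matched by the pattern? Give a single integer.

1 → no match
2 → match
3 → match
4 → no match
5 → no match
6 → no match
7 → no match
8 → no match
9 → match
Total matched: 3

3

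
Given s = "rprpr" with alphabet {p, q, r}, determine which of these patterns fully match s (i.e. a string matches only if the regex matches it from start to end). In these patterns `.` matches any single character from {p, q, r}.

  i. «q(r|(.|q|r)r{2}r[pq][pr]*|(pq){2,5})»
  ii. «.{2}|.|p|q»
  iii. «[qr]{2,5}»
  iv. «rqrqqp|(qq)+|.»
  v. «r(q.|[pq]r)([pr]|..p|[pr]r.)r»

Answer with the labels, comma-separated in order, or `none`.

v

i → no match — must start with "q"
ii → no match
iii → no match
iv → no match
v → match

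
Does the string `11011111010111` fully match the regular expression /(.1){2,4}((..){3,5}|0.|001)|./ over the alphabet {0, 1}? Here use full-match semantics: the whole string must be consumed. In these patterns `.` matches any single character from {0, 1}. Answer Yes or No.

Yes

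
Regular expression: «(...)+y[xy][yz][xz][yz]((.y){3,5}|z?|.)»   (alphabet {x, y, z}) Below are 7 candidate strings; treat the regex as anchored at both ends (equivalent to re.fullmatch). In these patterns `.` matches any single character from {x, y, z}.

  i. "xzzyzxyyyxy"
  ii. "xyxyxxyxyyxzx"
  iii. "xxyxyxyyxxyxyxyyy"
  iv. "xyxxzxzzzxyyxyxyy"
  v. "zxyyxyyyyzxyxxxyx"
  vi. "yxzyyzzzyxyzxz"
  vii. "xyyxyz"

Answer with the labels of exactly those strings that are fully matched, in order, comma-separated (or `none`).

i → match
ii → no match
iii → no match
iv → no match
v → no match
vi → no match
vii → no match

i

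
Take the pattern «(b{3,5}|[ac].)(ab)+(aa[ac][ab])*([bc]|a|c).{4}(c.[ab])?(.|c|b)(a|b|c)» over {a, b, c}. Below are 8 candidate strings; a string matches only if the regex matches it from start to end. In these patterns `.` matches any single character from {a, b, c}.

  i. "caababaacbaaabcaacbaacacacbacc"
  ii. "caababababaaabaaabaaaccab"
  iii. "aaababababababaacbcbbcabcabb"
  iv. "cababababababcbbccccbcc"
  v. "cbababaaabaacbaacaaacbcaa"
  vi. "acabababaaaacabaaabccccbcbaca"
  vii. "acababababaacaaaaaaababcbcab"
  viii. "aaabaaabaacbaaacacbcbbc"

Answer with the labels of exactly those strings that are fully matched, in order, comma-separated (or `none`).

i → no match
ii → match
iii → no match
iv → no match
v → match
vi → no match
vii → no match
viii → no match

ii, v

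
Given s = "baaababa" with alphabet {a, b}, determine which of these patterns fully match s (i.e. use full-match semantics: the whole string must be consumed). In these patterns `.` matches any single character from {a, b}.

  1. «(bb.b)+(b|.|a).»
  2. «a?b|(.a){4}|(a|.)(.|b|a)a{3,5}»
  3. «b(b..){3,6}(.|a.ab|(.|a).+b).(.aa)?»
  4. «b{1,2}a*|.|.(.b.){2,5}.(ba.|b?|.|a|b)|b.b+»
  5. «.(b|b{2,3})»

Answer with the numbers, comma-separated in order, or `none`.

2

1 → no match — must start with "bb"
2 → match
3 → no match — must start with "bb"
4 → no match
5 → no match — must end with "b"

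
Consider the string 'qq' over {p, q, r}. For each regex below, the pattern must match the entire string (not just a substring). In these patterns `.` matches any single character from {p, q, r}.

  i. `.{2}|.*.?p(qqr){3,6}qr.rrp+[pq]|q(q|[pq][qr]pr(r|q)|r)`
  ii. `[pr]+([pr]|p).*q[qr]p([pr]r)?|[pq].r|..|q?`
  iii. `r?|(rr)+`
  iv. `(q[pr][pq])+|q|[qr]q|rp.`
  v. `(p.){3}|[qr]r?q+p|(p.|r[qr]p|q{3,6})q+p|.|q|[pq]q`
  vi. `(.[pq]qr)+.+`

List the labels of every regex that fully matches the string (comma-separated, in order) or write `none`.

i, ii, iv, v

i → match
ii → match
iii → no match
iv → match
v → match
vi → no match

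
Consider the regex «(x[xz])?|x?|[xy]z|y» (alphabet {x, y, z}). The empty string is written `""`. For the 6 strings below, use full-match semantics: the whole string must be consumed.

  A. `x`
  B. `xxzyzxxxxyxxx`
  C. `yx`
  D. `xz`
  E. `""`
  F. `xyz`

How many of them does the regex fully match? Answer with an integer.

3

A → match
B → no match
C → no match
D → match
E → match
F → no match
Total matched: 3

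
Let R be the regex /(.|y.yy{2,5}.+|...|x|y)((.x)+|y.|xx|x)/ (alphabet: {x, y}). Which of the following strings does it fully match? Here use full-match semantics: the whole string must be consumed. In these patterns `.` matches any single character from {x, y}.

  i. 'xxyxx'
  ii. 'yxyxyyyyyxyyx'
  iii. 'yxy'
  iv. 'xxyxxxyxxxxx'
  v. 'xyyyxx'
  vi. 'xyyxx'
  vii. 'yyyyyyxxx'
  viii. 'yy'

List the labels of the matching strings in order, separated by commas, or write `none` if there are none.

i → match
ii → no match
iii → no match
iv → no match
v → no match
vi → match
vii → match
viii → no match

i, vi, vii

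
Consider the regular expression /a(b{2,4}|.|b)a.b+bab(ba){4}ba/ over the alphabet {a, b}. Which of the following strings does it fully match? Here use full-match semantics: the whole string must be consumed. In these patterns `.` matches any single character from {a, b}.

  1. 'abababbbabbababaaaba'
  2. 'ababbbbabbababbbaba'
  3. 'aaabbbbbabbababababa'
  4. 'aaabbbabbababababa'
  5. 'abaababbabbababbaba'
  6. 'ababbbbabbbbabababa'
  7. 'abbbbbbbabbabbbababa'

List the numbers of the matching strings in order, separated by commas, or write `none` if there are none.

1 → no match — must end with 'baba'
2 → no match
3 → match
4 → match
5 → no match
6 → no match
7 → no match

3, 4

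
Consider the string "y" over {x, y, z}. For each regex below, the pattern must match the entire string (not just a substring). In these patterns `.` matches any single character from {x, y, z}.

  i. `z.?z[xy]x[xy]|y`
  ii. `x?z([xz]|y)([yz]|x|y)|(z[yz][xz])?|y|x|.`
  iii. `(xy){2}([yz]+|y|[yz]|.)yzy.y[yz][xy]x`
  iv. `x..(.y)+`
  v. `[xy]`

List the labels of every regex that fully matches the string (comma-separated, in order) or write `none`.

i → match
ii → match
iii → no match — must start with "xy"
iv → no match — must start with "x"
v → match

i, ii, v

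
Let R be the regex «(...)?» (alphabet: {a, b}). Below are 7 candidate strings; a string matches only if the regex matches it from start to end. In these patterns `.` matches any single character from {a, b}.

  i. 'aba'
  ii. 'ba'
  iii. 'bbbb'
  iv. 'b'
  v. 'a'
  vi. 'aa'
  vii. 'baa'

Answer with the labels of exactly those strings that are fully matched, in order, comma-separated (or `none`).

i, vii

i → match
ii → no match
iii → no match
iv → no match
v → no match
vi → no match
vii → match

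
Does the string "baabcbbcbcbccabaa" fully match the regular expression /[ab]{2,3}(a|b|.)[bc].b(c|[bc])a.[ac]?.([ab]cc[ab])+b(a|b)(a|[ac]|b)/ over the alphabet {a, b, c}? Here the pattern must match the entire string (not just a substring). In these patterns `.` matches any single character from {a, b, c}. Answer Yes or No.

No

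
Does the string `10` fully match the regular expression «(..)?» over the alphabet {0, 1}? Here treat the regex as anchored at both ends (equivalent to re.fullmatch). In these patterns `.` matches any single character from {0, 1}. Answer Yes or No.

Yes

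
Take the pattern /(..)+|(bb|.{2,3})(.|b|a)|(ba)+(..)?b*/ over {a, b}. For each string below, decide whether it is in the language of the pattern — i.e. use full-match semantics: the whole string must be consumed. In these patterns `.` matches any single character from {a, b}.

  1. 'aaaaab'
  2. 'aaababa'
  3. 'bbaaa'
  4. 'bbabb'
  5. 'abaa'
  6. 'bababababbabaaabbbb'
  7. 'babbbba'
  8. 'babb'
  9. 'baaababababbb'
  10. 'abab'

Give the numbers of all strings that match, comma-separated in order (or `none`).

1 → match
2 → no match
3 → no match
4 → no match
5 → match
6 → no match
7 → no match
8 → match
9 → no match
10 → match

1, 5, 8, 10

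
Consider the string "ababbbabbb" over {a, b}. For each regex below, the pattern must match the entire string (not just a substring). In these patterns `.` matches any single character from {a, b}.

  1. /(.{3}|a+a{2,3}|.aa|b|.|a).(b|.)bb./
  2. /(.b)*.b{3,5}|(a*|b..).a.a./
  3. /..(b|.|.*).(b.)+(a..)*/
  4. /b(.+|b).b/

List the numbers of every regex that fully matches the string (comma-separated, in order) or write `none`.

1 → no match
2 → match
3 → match
4 → no match — must start with "b"

2, 3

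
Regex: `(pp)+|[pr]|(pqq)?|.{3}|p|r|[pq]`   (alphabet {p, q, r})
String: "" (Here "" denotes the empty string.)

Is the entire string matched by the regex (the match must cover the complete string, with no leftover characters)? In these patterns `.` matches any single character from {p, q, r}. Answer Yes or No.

Yes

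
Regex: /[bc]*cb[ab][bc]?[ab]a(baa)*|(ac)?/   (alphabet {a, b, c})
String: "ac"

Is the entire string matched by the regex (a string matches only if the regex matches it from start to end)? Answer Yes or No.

Yes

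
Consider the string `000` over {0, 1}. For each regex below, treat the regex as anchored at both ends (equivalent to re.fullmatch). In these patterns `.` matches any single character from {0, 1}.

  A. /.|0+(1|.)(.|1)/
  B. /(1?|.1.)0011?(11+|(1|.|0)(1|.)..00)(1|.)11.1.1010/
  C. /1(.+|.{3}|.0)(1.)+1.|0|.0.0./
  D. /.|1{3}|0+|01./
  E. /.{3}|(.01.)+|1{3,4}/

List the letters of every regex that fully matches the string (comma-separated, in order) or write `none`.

A, D, E

A → match
B → no match — must end with `1010`
C → no match
D → match
E → match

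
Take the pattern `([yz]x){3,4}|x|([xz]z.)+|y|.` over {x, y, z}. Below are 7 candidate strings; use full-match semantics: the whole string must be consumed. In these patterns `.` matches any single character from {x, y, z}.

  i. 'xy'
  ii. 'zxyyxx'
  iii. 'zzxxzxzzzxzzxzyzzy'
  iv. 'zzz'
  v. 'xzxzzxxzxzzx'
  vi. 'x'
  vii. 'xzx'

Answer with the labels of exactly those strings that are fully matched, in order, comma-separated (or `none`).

i. 'xy' → no match
ii. 'zxyyxx' → no match
iii → match
iv. 'zzz' → match
v. 'xzxzzxxzxzzx' → match
vi. 'x' → match
vii. 'xzx' → match

iii, iv, v, vi, vii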